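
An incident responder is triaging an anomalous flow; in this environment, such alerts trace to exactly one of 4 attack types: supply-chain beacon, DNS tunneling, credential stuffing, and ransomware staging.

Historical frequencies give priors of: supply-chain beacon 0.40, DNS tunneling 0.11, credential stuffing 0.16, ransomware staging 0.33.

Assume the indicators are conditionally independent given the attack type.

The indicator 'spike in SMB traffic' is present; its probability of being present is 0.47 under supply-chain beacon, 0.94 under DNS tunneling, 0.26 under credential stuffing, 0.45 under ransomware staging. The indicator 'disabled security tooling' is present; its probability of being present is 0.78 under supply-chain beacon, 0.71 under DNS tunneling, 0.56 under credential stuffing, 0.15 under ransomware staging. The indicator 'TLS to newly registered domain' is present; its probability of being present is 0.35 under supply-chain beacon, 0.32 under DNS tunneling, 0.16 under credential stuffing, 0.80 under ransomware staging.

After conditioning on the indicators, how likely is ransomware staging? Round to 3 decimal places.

By Bayes' rule with conditional independence, the unnormalized weight for each hypothesis is prior × ∏ likelihoods:
  supply-chain beacon: 0.40 × 0.47 × 0.78 × 0.35 = 0.051324
  DNS tunneling: 0.11 × 0.94 × 0.71 × 0.32 = 0.023492
  credential stuffing: 0.16 × 0.26 × 0.56 × 0.16 = 0.0037274
  ransomware staging: 0.33 × 0.45 × 0.15 × 0.80 = 0.01782
The unnormalized weights sum to 0.096364.
P(ransomware staging | evidence) = 0.01782 / 0.096364 ≈ 0.185.

0.185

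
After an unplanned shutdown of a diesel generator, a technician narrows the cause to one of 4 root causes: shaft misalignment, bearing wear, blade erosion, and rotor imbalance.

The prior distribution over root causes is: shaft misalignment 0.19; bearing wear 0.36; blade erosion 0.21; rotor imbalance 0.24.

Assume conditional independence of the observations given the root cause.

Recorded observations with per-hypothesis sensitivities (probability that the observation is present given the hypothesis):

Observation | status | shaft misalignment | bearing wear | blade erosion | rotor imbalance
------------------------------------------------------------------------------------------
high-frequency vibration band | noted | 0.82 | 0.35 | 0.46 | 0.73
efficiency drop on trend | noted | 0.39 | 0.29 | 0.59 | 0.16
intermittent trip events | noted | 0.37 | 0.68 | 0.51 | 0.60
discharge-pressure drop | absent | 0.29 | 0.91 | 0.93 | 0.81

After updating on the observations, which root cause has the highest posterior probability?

shaft misalignment

By Bayes' rule with conditional independence, the unnormalized weight for each hypothesis is prior × ∏ likelihoods (using 1 − P(present | H) for each absent observation):
  shaft misalignment: 0.19 × 0.82 × 0.39 × 0.37 × (1 − 0.29) = 0.015962
  bearing wear: 0.36 × 0.35 × 0.29 × 0.68 × (1 − 0.91) = 0.0022362
  blade erosion: 0.21 × 0.46 × 0.59 × 0.51 × (1 − 0.93) = 0.0020347
  rotor imbalance: 0.24 × 0.73 × 0.16 × 0.60 × (1 − 0.81) = 0.0031956
Normalizing constant Z = 0.015962 + 0.0022362 + 0.0020347 + 0.0031956 = 0.023429.
P(shaft misalignment | evidence) ≈ 0.015962 / 0.023429 ≈ 0.681
P(bearing wear | evidence) ≈ 0.0022362 / 0.023429 ≈ 0.095
P(blade erosion | evidence) ≈ 0.0020347 / 0.023429 ≈ 0.087
P(rotor imbalance | evidence) ≈ 0.0031956 / 0.023429 ≈ 0.136
The largest is 0.681, so shaft misalignment is most probable.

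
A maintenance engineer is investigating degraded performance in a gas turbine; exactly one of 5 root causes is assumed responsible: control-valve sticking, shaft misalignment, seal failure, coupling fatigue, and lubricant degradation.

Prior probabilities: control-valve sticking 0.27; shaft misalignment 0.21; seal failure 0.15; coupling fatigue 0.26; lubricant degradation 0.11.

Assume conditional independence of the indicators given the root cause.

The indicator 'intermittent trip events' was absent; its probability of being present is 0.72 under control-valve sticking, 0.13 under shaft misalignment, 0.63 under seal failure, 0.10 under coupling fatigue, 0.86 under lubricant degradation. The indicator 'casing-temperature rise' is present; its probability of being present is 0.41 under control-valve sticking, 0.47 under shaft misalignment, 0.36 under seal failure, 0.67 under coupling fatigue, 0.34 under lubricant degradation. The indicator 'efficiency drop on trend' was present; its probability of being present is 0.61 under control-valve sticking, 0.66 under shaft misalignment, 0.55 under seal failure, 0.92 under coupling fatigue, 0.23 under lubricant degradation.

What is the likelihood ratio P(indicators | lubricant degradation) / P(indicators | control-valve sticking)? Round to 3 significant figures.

The Bayes factor is the ratio of the joint likelihoods of the indicator pattern under the two hypotheses (using 1 − P(present | H) for each absent indicator).
  lubricant degradation: (1 − 0.86) × 0.34 × 0.23 = 0.010948
  control-valve sticking: (1 − 0.72) × 0.41 × 0.61 = 0.070028
Bayes factor = 0.010948 / 0.070028 ≈ 0.156

0.156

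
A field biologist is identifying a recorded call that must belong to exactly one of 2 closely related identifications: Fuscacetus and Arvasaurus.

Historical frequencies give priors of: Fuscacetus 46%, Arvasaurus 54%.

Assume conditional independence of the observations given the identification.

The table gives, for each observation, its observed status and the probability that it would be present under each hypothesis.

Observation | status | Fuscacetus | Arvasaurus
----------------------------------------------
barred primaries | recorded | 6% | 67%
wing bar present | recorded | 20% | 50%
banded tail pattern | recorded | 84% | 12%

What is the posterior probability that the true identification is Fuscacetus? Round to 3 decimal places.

0.176

Multiply each prior by the joint likelihood of the evidence pattern:
  Fuscacetus: 0.46 × 0.06 × 0.20 × 0.84 = 0.0046368
  Arvasaurus: 0.54 × 0.67 × 0.50 × 0.12 = 0.021708
The unnormalized weights sum to 0.026345.
P(Fuscacetus | evidence) = 0.0046368 / 0.026345 ≈ 0.176.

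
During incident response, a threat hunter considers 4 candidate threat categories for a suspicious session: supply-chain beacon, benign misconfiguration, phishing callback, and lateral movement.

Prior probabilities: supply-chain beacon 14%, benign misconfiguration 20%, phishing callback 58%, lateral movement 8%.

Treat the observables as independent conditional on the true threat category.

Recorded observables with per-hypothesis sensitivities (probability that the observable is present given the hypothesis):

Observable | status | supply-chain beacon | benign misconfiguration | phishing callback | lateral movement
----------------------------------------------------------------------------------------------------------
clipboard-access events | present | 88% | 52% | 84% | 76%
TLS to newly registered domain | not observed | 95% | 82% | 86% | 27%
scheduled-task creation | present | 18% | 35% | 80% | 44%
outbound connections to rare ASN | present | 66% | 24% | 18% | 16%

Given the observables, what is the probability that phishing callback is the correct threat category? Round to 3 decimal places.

Multiply each prior by the joint likelihood of the observable pattern (using 1 − P(present | H) for each absent observable):
  supply-chain beacon: 0.14 × 0.88 × (1 − 0.95) × 0.18 × 0.66 = 0.00073181
  benign misconfiguration: 0.20 × 0.52 × (1 − 0.82) × 0.35 × 0.24 = 0.0015725
  phishing callback: 0.58 × 0.84 × (1 − 0.86) × 0.80 × 0.18 = 0.009822
  lateral movement: 0.08 × 0.76 × (1 − 0.27) × 0.44 × 0.16 = 0.0031246
Marginal likelihood of the evidence = 0.015251.
P(phishing callback | evidence) = 0.009822 / 0.015251 ≈ 0.644.

0.644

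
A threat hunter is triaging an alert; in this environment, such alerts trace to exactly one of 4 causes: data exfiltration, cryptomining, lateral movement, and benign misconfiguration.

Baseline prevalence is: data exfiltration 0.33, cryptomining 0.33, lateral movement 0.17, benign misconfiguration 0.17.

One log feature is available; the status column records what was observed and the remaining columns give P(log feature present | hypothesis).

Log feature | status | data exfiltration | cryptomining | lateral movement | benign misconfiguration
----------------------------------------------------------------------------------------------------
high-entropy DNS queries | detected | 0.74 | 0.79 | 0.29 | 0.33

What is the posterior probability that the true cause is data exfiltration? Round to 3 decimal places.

0.400

For each hypothesis, the unnormalized posterior weight is prior × likelihood:
  data exfiltration: 0.33 × 0.74 = 0.2442
  cryptomining: 0.33 × 0.79 = 0.2607
  lateral movement: 0.17 × 0.29 = 0.0493
  benign misconfiguration: 0.17 × 0.33 = 0.0561
Marginal likelihood of the evidence = 0.6103.
P(data exfiltration | evidence) = 0.2442 / 0.6103 ≈ 0.400.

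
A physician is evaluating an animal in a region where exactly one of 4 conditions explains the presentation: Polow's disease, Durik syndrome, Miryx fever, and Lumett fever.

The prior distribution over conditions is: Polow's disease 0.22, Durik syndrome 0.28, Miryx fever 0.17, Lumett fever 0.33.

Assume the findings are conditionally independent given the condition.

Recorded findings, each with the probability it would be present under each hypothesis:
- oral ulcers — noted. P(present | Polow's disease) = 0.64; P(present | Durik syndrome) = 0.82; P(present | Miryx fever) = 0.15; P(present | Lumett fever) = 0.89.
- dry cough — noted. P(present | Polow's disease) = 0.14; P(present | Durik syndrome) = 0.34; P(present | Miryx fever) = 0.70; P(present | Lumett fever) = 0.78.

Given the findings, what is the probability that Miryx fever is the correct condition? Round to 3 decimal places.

By Bayes' rule with conditional independence, the unnormalized weight for each hypothesis is prior × ∏ likelihoods:
  Polow's disease: 0.22 × 0.64 × 0.14 = 0.019712
  Durik syndrome: 0.28 × 0.82 × 0.34 = 0.078064
  Miryx fever: 0.17 × 0.15 × 0.70 = 0.01785
  Lumett fever: 0.33 × 0.89 × 0.78 = 0.22909
Marginal likelihood of the evidence = 0.34471.
P(Miryx fever | evidence) = 0.01785 / 0.34471 ≈ 0.052.

0.052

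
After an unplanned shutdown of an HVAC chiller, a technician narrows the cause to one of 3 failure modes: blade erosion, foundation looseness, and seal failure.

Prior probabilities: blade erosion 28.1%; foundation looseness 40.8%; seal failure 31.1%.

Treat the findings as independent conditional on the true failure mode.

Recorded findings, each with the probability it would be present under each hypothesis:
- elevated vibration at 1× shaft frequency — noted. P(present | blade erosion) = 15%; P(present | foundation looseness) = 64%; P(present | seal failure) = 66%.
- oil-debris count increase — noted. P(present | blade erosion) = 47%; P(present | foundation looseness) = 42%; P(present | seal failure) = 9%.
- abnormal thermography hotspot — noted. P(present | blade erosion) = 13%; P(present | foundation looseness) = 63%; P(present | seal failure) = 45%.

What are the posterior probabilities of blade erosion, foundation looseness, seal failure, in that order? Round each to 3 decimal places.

0.032, 0.864, 0.104

Multiply each prior by the joint likelihood of the evidence pattern:
  blade erosion: 0.281 × 0.15 × 0.47 × 0.13 = 0.0025754
  foundation looseness: 0.408 × 0.64 × 0.42 × 0.63 = 0.069092
  seal failure: 0.311 × 0.66 × 0.09 × 0.45 = 0.008313
Marginal likelihood of the evidence = 0.079981.
P(blade erosion | evidence) = 0.0025754 / 0.079981 ≈ 0.032
P(foundation looseness | evidence) = 0.069092 / 0.079981 ≈ 0.864
P(seal failure | evidence) = 0.008313 / 0.079981 ≈ 0.104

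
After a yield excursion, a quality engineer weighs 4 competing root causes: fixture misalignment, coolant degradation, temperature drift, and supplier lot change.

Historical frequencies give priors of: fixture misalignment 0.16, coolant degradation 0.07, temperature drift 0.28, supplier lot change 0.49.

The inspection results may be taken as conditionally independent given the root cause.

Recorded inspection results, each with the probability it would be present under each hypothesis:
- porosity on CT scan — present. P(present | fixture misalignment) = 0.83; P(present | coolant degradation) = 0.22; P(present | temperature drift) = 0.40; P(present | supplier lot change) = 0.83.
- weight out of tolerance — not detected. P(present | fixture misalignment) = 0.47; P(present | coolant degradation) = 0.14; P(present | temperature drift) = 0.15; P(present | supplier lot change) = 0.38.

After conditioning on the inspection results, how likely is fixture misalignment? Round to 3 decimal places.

Multiply each prior by the joint likelihood of the inspection result pattern (using 1 − P(present | H) for each absent inspection result):
  fixture misalignment: 0.16 × 0.83 × (1 − 0.47) = 0.070384
  coolant degradation: 0.07 × 0.22 × (1 − 0.14) = 0.013244
  temperature drift: 0.28 × 0.40 × (1 − 0.15) = 0.0952
  supplier lot change: 0.49 × 0.83 × (1 − 0.38) = 0.25215
Marginal likelihood of the evidence = 0.43098.
P(fixture misalignment | evidence) = 0.070384 / 0.43098 ≈ 0.163.

0.163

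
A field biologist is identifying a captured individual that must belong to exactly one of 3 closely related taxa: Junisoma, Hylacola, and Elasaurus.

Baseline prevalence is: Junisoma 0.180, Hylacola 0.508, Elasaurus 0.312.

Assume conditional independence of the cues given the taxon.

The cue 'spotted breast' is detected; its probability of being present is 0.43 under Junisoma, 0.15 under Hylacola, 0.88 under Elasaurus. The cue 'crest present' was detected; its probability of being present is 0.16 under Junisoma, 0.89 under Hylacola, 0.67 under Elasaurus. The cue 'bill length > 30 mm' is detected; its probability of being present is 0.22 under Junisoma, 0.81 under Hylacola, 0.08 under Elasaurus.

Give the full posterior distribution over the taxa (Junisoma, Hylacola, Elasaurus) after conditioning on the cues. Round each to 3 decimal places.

Multiply each prior by the joint likelihood of the cue pattern:
  Junisoma: 0.180 × 0.43 × 0.16 × 0.22 = 0.0027245
  Hylacola: 0.508 × 0.15 × 0.89 × 0.81 = 0.054933
  Elasaurus: 0.312 × 0.88 × 0.67 × 0.08 = 0.014716
Marginal likelihood of the evidence = 0.072373.
P(Junisoma | evidence) = 0.0027245 / 0.072373 ≈ 0.038
P(Hylacola | evidence) = 0.054933 / 0.072373 ≈ 0.759
P(Elasaurus | evidence) = 0.014716 / 0.072373 ≈ 0.203

0.038, 0.759, 0.203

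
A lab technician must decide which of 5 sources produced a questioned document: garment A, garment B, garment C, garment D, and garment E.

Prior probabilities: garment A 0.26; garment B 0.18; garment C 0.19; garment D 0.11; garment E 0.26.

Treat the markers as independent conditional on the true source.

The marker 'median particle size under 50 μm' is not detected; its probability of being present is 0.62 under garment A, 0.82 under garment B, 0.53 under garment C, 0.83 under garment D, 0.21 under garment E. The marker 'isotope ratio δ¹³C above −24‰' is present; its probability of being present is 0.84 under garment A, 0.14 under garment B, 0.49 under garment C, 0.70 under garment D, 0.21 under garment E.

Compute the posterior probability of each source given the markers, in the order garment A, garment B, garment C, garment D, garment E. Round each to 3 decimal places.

0.443, 0.024, 0.233, 0.070, 0.230

By Bayes' rule with conditional independence, the unnormalized weight for each hypothesis is prior × ∏ likelihoods (using 1 − P(present | H) for each absent marker):
  garment A: 0.26 × (1 − 0.62) × 0.84 = 0.082992
  garment B: 0.18 × (1 − 0.82) × 0.14 = 0.004536
  garment C: 0.19 × (1 − 0.53) × 0.49 = 0.043757
  garment D: 0.11 × (1 − 0.83) × 0.70 = 0.01309
  garment E: 0.26 × (1 − 0.21) × 0.21 = 0.043134
Normalizing constant Z = 0.082992 + 0.004536 + 0.043757 + 0.01309 + 0.043134 = 0.18751.
P(garment A | evidence) = 0.082992 / 0.18751 ≈ 0.443
P(garment B | evidence) = 0.004536 / 0.18751 ≈ 0.024
P(garment C | evidence) = 0.043757 / 0.18751 ≈ 0.233
P(garment D | evidence) = 0.01309 / 0.18751 ≈ 0.070
P(garment E | evidence) = 0.043134 / 0.18751 ≈ 0.230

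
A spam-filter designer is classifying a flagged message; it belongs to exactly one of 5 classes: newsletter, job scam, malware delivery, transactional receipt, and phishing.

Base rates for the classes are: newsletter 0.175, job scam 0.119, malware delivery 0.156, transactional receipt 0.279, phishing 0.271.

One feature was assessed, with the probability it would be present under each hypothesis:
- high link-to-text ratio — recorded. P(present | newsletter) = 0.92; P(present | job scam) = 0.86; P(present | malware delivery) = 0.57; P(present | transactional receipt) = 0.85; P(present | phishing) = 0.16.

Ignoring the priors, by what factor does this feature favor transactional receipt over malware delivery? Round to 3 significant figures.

The Bayes factor is the ratio of the two likelihoods.
  transactional receipt: 0.85
  malware delivery: 0.57
Bayes factor = 0.85 / 0.57 ≈ 1.49

1.49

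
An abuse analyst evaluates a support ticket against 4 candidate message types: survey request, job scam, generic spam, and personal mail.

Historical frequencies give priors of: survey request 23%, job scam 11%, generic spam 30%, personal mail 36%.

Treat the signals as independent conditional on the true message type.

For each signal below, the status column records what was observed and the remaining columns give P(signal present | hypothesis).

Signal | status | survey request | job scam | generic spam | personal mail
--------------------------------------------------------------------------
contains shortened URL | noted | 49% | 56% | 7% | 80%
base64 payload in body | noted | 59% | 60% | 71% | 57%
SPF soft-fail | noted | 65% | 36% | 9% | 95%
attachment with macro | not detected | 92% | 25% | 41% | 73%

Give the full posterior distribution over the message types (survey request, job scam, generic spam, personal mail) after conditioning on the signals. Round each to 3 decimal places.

For each hypothesis, the unnormalized posterior weight is prior × product of the signal likelihoods (using 1 − P(present | H) for each absent signal):
  survey request: 0.23 × 0.49 × 0.59 × 0.65 × (1 − 0.92) = 0.0034576
  job scam: 0.11 × 0.56 × 0.60 × 0.36 × (1 − 0.25) = 0.0099792
  generic spam: 0.30 × 0.07 × 0.71 × 0.09 × (1 − 0.41) = 0.00079172
  personal mail: 0.36 × 0.80 × 0.57 × 0.95 × (1 − 0.73) = 0.042107
Marginal likelihood of the evidence = 0.056336.
P(survey request | evidence) = 0.0034576 / 0.056336 ≈ 0.061
P(job scam | evidence) = 0.0099792 / 0.056336 ≈ 0.177
P(generic spam | evidence) = 0.00079172 / 0.056336 ≈ 0.014
P(personal mail | evidence) = 0.042107 / 0.056336 ≈ 0.747

0.061, 0.177, 0.014, 0.747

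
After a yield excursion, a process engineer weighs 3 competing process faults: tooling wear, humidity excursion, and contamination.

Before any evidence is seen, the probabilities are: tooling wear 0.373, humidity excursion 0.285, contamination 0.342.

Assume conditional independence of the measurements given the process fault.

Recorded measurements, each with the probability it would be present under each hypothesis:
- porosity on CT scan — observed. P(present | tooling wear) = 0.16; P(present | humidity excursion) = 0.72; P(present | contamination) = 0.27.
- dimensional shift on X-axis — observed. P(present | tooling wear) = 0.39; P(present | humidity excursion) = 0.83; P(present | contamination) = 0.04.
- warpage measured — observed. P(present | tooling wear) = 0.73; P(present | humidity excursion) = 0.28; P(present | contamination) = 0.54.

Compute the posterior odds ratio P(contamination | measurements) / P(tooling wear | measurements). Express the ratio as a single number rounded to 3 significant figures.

Posterior odds equal prior odds times the likelihood ratio; only the two competing hypotheses matter.
  contamination: 0.342 × 0.27 × 0.04 × 0.54 = 0.0019945
  tooling wear: 0.373 × 0.16 × 0.39 × 0.73 = 0.016991
Odds(contamination : tooling wear) = 0.0019945 / 0.016991 ≈ 0.117.

0.117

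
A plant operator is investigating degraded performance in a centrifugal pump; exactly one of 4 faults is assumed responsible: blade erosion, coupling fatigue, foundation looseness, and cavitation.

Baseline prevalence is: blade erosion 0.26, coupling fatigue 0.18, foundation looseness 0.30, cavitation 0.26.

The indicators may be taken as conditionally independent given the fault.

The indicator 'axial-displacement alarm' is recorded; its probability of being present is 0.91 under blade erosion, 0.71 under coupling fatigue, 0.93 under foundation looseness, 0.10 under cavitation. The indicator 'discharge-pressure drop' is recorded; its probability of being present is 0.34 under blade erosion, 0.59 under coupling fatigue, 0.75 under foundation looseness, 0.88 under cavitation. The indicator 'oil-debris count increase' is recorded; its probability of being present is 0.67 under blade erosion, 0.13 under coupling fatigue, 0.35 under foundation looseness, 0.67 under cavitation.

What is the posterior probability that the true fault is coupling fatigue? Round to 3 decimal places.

By Bayes' rule with conditional independence, the unnormalized weight for each hypothesis is prior × ∏ likelihoods:
  blade erosion: 0.26 × 0.91 × 0.34 × 0.67 = 0.053897
  coupling fatigue: 0.18 × 0.71 × 0.59 × 0.13 = 0.0098023
  foundation looseness: 0.30 × 0.93 × 0.75 × 0.35 = 0.073237
  cavitation: 0.26 × 0.10 × 0.88 × 0.67 = 0.01533
Normalizing constant Z = 0.053897 + 0.0098023 + 0.073237 + 0.01533 = 0.15227.
P(coupling fatigue | evidence) = 0.0098023 / 0.15227 ≈ 0.064.

0.064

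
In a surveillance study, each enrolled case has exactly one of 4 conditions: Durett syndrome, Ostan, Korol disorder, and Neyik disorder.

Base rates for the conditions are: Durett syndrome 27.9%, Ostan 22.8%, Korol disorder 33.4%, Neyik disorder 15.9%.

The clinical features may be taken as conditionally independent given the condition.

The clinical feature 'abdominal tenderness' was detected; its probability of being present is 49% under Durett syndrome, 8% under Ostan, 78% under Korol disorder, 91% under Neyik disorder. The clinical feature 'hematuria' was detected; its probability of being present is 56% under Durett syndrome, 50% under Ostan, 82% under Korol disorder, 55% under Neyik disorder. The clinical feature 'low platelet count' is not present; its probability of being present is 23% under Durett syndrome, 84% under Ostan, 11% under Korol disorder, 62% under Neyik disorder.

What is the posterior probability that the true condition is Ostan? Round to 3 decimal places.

For each hypothesis, the unnormalized posterior weight is prior × product of the clinical feature likelihoods (using 1 − P(present | H) for each absent clinical feature):
  Durett syndrome: 0.279 × 0.49 × 0.56 × (1 − 0.23) = 0.058949
  Ostan: 0.228 × 0.08 × 0.50 × (1 − 0.84) = 0.0014592
  Korol disorder: 0.334 × 0.78 × 0.82 × (1 − 0.11) = 0.19013
  Neyik disorder: 0.159 × 0.91 × 0.55 × (1 − 0.62) = 0.03024
The unnormalized weights sum to 0.28078.
P(Ostan | evidence) = 0.0014592 / 0.28078 ≈ 0.005.

0.005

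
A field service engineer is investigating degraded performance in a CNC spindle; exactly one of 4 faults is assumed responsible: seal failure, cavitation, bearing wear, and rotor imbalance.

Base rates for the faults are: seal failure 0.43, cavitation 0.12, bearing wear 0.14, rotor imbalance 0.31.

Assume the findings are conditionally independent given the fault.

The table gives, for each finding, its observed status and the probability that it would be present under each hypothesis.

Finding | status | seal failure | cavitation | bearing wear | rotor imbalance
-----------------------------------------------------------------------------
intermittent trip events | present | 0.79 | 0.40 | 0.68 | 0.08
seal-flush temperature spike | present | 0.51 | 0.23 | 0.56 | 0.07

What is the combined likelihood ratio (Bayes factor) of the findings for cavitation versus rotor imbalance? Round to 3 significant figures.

16.4

Take the product of per-finding likelihoods under each hypothesis, then divide.
  cavitation: 0.40 × 0.23 = 0.092
  rotor imbalance: 0.08 × 0.07 = 0.0056
Bayes factor = 0.092 / 0.0056 ≈ 16.4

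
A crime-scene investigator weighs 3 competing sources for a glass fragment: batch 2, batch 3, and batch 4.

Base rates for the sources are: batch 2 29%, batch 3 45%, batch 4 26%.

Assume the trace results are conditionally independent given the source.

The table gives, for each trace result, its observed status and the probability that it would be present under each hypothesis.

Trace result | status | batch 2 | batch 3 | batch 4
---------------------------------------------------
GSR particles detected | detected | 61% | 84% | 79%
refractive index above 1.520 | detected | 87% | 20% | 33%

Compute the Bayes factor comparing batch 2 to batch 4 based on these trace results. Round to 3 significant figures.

Take the product of per-trace result likelihoods under each hypothesis, then divide.
  batch 2: 0.61 × 0.87 = 0.5307
  batch 4: 0.79 × 0.33 = 0.2607
Bayes factor = 0.5307 / 0.2607 ≈ 2.04

2.04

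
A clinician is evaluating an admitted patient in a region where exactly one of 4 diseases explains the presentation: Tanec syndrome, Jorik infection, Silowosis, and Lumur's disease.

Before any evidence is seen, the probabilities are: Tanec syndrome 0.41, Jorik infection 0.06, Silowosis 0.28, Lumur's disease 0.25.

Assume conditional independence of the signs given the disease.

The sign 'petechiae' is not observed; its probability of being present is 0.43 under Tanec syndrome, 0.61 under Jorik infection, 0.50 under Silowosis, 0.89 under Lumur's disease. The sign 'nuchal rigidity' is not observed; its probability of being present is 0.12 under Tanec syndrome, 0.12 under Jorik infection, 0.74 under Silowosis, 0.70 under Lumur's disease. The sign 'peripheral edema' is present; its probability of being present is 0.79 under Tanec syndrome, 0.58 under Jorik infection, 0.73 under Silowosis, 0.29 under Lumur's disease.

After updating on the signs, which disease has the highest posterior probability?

For each hypothesis, the unnormalized posterior weight is prior × product of the sign likelihoods (using 1 − P(present | H) for each absent sign):
  Tanec syndrome: 0.41 × (1 − 0.43) × (1 − 0.12) × 0.79 = 0.16247
  Jorik infection: 0.06 × (1 − 0.61) × (1 − 0.12) × 0.58 = 0.011943
  Silowosis: 0.28 × (1 − 0.50) × (1 − 0.74) × 0.73 = 0.026572
  Lumur's disease: 0.25 × (1 − 0.89) × (1 − 0.70) × 0.29 = 0.0023925
Marginal likelihood of the evidence = 0.20338.
P(Tanec syndrome | evidence) ≈ 0.16247 / 0.20338 ≈ 0.799
P(Jorik infection | evidence) ≈ 0.011943 / 0.20338 ≈ 0.059
P(Silowosis | evidence) ≈ 0.026572 / 0.20338 ≈ 0.131
P(Lumur's disease | evidence) ≈ 0.0023925 / 0.20338 ≈ 0.012
The largest is 0.799, so Tanec syndrome is most probable.

Tanec syndrome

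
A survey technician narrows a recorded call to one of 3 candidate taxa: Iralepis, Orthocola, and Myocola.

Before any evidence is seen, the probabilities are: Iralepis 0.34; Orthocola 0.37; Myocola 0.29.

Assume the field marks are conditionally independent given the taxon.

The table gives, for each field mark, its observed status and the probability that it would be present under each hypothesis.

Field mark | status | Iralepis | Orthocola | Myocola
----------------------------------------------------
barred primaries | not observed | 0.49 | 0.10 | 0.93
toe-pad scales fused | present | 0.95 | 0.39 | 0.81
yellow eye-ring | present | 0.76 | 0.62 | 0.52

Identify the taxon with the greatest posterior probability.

Iralepis

By Bayes' rule with conditional independence, the unnormalized weight for each hypothesis is prior × ∏ likelihoods (using 1 − P(present | H) for each absent field mark):
  Iralepis: 0.34 × (1 − 0.49) × 0.95 × 0.76 = 0.12519
  Orthocola: 0.37 × (1 − 0.10) × 0.39 × 0.62 = 0.080519
  Myocola: 0.29 × (1 − 0.93) × 0.81 × 0.52 = 0.0085504
The unnormalized weights sum to 0.21426.
P(Iralepis | evidence) ≈ 0.12519 / 0.21426 ≈ 0.584
P(Orthocola | evidence) ≈ 0.080519 / 0.21426 ≈ 0.376
P(Myocola | evidence) ≈ 0.0085504 / 0.21426 ≈ 0.040
The largest is 0.584, so Iralepis is most probable.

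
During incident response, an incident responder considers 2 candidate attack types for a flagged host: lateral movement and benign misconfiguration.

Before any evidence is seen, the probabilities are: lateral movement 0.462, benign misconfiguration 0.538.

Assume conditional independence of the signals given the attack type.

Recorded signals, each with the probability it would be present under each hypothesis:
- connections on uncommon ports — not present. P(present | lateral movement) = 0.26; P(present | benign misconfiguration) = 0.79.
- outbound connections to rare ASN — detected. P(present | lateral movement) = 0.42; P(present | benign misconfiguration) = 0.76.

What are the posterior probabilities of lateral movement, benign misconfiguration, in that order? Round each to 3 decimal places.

0.626, 0.374

Multiply each prior by the joint likelihood of the signal pattern (using 1 − P(present | H) for each absent signal):
  lateral movement: 0.462 × (1 − 0.26) × 0.42 = 0.14359
  benign misconfiguration: 0.538 × (1 − 0.79) × 0.76 = 0.085865
Normalizing constant Z = 0.14359 + 0.085865 = 0.22945.
P(lateral movement | evidence) = 0.14359 / 0.22945 ≈ 0.626
P(benign misconfiguration | evidence) = 0.085865 / 0.22945 ≈ 0.374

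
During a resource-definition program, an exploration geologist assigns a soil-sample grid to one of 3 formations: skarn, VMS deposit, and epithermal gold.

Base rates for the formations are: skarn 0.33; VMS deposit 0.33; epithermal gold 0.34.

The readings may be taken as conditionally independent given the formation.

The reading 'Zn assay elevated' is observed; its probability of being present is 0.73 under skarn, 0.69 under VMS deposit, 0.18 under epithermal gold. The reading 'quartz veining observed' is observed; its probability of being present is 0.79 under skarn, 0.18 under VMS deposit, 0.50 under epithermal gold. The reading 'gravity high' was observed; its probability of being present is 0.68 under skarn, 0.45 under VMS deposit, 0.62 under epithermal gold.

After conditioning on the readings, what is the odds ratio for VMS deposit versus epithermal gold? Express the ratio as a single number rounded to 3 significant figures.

0.972

The normalizing constant cancels in an odds ratio, so compute prior × likelihood for the two hypotheses only:
  VMS deposit: 0.33 × 0.69 × 0.18 × 0.45 = 0.018444
  epithermal gold: 0.34 × 0.18 × 0.50 × 0.62 = 0.018972
Odds(VMS deposit : epithermal gold) = 0.018444 / 0.018972 ≈ 0.972.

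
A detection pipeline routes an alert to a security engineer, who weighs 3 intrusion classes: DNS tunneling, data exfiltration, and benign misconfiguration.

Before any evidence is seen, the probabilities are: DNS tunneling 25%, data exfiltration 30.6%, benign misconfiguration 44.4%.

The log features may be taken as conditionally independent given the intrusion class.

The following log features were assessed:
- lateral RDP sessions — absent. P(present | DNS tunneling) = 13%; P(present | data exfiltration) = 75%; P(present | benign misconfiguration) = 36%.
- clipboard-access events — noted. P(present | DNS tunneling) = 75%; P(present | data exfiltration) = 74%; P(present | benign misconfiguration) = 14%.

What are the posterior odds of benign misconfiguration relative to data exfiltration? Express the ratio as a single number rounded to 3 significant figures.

The normalizing constant cancels in an odds ratio, so compute prior × likelihood for the two hypotheses only (using 1 − P(present | H) for each absent log feature):
  benign misconfiguration: 0.444 × (1 − 0.36) × 0.14 = 0.039782
  data exfiltration: 0.306 × (1 − 0.75) × 0.74 = 0.05661
Posterior odds = 0.039782 / 0.05661 ≈ 0.703.

0.703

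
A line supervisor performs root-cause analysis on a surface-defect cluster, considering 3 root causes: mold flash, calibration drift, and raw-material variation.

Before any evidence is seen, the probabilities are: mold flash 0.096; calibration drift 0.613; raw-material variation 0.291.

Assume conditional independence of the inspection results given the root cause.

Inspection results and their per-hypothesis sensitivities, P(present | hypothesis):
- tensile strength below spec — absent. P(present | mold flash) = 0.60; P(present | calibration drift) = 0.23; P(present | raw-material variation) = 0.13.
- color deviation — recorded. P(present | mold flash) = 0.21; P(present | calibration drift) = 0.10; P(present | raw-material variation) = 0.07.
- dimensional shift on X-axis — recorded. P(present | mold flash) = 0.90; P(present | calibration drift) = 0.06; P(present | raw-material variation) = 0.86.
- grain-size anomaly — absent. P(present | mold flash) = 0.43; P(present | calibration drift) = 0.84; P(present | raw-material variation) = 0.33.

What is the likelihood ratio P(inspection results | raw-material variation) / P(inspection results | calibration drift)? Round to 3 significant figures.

Take the product of per-inspection result likelihoods under each hypothesis (using 1 − P(present | H) for each absent inspection result), then divide.
  raw-material variation: (1 − 0.13) × 0.07 × 0.86 × (1 − 0.33) = 0.035091
  calibration drift: (1 − 0.23) × 0.10 × 0.06 × (1 − 0.84) = 0.0007392
Bayes factor = 0.035091 / 0.0007392 ≈ 47.5

47.5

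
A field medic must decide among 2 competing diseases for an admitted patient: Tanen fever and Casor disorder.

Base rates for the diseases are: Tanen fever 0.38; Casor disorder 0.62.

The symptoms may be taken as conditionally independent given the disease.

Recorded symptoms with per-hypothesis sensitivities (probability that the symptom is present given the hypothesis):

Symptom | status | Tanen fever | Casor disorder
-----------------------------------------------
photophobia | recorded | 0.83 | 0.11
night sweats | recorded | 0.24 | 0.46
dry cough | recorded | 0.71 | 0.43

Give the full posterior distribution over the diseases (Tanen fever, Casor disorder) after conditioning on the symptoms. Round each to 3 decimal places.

For each hypothesis, the unnormalized posterior weight is prior × product of the symptom likelihoods:
  Tanen fever: 0.38 × 0.83 × 0.24 × 0.71 = 0.053744
  Casor disorder: 0.62 × 0.11 × 0.46 × 0.43 = 0.01349
Normalizing constant Z = 0.053744 + 0.01349 = 0.067234.
P(Tanen fever | evidence) = 0.053744 / 0.067234 ≈ 0.799
P(Casor disorder | evidence) = 0.01349 / 0.067234 ≈ 0.201

0.799, 0.201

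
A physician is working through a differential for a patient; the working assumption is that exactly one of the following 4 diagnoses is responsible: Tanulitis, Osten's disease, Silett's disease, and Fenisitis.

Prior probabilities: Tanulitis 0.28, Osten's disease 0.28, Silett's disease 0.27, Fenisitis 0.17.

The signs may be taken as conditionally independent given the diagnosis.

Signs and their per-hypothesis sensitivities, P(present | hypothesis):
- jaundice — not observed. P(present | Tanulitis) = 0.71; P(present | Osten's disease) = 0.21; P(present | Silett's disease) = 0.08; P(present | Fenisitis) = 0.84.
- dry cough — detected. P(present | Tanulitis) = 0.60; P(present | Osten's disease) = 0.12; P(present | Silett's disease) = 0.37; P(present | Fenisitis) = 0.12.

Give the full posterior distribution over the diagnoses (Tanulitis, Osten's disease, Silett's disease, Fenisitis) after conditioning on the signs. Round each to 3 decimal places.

Multiply each prior by the joint likelihood of the sign pattern (using 1 − P(present | H) for each absent sign):
  Tanulitis: 0.28 × (1 − 0.71) × 0.60 = 0.04872
  Osten's disease: 0.28 × (1 − 0.21) × 0.12 = 0.026544
  Silett's disease: 0.27 × (1 − 0.08) × 0.37 = 0.091908
  Fenisitis: 0.17 × (1 − 0.84) × 0.12 = 0.003264
The unnormalized weights sum to 0.17044.
P(Tanulitis | evidence) = 0.04872 / 0.17044 ≈ 0.286
P(Osten's disease | evidence) = 0.026544 / 0.17044 ≈ 0.156
P(Silett's disease | evidence) = 0.091908 / 0.17044 ≈ 0.539
P(Fenisitis | evidence) = 0.003264 / 0.17044 ≈ 0.019

0.286, 0.156, 0.539, 0.019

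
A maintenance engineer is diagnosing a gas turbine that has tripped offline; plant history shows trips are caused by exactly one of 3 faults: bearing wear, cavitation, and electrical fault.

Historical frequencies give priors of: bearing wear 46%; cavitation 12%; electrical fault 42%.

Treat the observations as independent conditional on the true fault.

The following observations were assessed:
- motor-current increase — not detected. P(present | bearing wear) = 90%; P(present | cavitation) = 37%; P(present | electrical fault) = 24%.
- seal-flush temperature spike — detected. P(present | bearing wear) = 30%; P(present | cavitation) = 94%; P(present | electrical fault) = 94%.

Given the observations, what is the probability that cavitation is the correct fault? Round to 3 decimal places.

For each hypothesis, the unnormalized posterior weight is prior × product of the observation likelihoods (using 1 − P(present | H) for each absent observation):
  bearing wear: 0.46 × (1 − 0.90) × 0.30 = 0.0138
  cavitation: 0.12 × (1 − 0.37) × 0.94 = 0.071064
  electrical fault: 0.42 × (1 − 0.24) × 0.94 = 0.30005
The unnormalized weights sum to 0.38491.
P(cavitation | evidence) = 0.071064 / 0.38491 ≈ 0.185.

0.185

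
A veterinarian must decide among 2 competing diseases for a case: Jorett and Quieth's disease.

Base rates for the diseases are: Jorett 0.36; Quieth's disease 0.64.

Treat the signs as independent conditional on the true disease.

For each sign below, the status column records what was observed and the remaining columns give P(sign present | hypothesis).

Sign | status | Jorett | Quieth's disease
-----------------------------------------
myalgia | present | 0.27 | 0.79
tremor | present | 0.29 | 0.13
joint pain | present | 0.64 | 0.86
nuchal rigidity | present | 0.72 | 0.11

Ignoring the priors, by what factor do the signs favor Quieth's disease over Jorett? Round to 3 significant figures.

0.269

Joint likelihood of the sign pattern under each hypothesis:
  Quieth's disease: 0.79 × 0.13 × 0.86 × 0.11 = 0.0097154
  Jorett: 0.27 × 0.29 × 0.64 × 0.72 = 0.036081
Bayes factor = 0.0097154 / 0.036081 ≈ 0.269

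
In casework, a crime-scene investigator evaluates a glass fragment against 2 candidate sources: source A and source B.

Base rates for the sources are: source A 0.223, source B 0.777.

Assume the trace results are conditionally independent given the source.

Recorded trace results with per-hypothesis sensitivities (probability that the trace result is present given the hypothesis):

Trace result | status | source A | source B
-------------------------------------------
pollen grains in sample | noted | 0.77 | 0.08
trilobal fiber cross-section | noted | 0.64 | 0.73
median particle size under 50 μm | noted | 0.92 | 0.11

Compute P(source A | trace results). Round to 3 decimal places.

0.953

By Bayes' rule with conditional independence, the unnormalized weight for each hypothesis is prior × ∏ likelihoods:
  source A: 0.223 × 0.77 × 0.64 × 0.92 = 0.1011
  source B: 0.777 × 0.08 × 0.73 × 0.11 = 0.0049914
Marginal likelihood of the evidence = 0.10609.
P(source A | evidence) = 0.1011 / 0.10609 ≈ 0.953.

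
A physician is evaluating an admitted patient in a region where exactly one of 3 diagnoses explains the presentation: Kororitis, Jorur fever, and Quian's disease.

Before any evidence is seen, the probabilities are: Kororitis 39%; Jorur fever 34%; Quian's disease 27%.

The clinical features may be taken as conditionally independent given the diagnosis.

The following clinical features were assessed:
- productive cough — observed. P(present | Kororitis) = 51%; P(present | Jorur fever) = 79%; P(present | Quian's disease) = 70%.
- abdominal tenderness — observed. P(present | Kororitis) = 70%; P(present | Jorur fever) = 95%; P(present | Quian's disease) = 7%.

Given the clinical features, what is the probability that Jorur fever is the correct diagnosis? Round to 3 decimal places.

0.626

Multiply each prior by the joint likelihood of the clinical feature pattern:
  Kororitis: 0.39 × 0.51 × 0.70 = 0.13923
  Jorur fever: 0.34 × 0.79 × 0.95 = 0.25517
  Quian's disease: 0.27 × 0.70 × 0.07 = 0.01323
Marginal likelihood of the evidence = 0.40763.
P(Jorur fever | evidence) = 0.25517 / 0.40763 ≈ 0.626.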